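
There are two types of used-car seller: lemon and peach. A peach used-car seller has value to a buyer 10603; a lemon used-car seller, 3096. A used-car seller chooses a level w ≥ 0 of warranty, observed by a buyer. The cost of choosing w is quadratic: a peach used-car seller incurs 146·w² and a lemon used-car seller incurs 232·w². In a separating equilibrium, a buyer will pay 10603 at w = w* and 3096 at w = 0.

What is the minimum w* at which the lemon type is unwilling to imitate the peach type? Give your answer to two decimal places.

5.69

The lemon type at w = 0 receives 3096; imitating at w* yields 10603 − 232·w*².
Indifference: 3096 = 10603 − 232·w*², so w*² = (10603 − 3096) / 232 ≈ 32.3578.
w* = √32.3578 ≈ 5.69.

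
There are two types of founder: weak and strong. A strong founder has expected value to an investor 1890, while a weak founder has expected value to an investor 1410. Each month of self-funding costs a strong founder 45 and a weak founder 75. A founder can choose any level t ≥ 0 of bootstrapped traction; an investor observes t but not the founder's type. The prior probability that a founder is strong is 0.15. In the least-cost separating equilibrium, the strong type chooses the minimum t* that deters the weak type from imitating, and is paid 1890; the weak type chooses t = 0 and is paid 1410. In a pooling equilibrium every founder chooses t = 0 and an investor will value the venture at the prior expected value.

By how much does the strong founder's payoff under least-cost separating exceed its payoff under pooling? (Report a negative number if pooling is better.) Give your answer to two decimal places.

120.00

Least-cost separating signal: t* solves 1410 = 1890 − 75·t*, so t* = (1890 − 1410)/75 = 6.4.
Strong type's separating payoff: 1890 − 45 × t* = 1890 − 45 × (1890 − 1410)/75 = 1890 − 21600/75 = 1602.
Pooling payoff: 0.15 × 1890 + 0.85 × 1410 = 1482.
Difference: 1602 − 1482 = 120.00.
The strong type prefers to separate.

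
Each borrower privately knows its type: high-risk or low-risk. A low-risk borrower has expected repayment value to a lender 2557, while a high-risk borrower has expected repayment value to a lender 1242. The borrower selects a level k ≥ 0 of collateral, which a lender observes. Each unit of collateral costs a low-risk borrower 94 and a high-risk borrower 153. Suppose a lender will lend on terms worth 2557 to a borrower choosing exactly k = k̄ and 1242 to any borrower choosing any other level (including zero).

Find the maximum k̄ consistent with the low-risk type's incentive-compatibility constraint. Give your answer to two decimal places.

Choosing k̄ yields the low-risk type 2557 − 94·k̄; choosing zero yields 1242.
The low-risk type is indifferent at 2557 − 94·k̄ = 1242, i.e. k̄ = (2557 − 1242) / 94 ≈ 13.99.
For any k̄ above 13.99 the low-risk type would rather pool at zero, so separation collapses.

13.99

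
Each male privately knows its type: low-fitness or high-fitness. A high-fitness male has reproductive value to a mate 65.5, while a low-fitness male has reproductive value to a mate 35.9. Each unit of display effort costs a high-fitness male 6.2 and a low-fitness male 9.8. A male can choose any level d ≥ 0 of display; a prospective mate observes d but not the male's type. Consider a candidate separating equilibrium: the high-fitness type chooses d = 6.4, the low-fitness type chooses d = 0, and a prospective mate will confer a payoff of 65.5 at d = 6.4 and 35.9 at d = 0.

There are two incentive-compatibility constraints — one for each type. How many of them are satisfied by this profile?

1

Low-fitness type: stay at 0 → 35.9; mimic → 65.5 − 9.8 × 6.4 = 2.78. IC holds (35.9 ≥ 2.78).
High-fitness type: signal → 65.5 − 6.2 × 6.4 = 25.82; deviate to 0 → 35.9. IC fails (25.82 < 35.9).
1 of 2 constraints hold, so this profile is not an equilibrium.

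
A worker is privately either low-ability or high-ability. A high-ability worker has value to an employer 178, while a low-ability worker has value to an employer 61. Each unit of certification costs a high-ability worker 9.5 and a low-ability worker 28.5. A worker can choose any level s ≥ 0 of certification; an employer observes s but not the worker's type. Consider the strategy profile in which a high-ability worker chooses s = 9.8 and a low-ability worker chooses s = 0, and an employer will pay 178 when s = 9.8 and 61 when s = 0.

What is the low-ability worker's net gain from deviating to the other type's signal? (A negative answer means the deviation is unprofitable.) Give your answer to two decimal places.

Playing s = 0 the low-ability worker receives 61.
Deviating to s = 9.8 brings payment 178 at cost 28.5 × 9.8 = 279.3, netting -101.3.
Gain from deviating: -101.3 − 61 = -162.30.
The gain is negative, so the low-ability type's incentive-compatibility constraint is satisfied.

-162.30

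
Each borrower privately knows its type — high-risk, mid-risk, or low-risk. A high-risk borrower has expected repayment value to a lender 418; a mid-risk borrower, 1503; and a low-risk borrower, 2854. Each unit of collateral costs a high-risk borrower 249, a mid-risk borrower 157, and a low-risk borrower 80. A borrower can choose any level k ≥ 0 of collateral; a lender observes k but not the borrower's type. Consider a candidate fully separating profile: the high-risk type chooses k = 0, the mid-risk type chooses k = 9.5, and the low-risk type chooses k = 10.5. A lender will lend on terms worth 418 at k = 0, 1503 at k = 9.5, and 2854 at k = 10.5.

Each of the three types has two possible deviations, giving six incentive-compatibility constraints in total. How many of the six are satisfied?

4

High-risk (own payoff 418): to k=9.5 gives 1503 − 249×9.5 = -862.5 → no gain ✓; to k=10.5 gives 2854 − 249×10.5 = 239.5 → no gain ✓.
Low-risk (own payoff 2854 − 80×10.5 = 2014): to k=0 gives 418 → no gain ✓; to k=9.5 gives 1503 − 80×9.5 = 743 → no gain ✓.
Mid-risk (own payoff 1503 − 157×9.5 = 11.5): to k=0 gives 418 → profitable ✗; to k=10.5 gives 2854 − 157×10.5 = 1205.5 → profitable ✗.
4 of the 6 constraints hold; not an equilibrium.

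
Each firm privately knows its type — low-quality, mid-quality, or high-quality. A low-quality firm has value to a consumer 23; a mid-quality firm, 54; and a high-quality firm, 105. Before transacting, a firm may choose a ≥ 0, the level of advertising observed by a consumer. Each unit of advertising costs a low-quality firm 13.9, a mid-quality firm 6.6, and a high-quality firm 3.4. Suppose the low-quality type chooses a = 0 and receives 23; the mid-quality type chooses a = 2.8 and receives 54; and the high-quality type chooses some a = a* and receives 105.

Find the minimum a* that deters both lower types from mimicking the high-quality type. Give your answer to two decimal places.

10.53

Mid-quality type (on-path payoff 54 − 6.6×2.8 = 35.52) won't mimic when 35.52 ≥ 105 − 6.6·a*, i.e. a* ≥ 10.53.
Low-quality type (on-path payoff 23) won't mimic when 23 ≥ 105 − 13.9·a*, i.e. a* ≥ 5.90.
Both must hold, so a* = max(5.90, 10.53) = 10.53. The mid-quality type's constraint binds.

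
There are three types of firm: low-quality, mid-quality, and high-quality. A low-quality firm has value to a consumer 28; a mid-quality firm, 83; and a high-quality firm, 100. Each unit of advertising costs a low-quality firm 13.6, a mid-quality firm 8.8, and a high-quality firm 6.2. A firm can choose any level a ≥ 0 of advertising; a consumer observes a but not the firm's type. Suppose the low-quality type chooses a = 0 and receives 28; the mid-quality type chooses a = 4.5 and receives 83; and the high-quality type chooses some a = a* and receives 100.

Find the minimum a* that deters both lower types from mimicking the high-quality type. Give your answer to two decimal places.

6.43

Mid-quality type (on-path payoff 83 − 8.8×4.5 = 43.4) won't mimic when 43.4 ≥ 100 − 8.8·a*, i.e. a* ≥ 6.43.
Low-quality type (on-path payoff 28) won't mimic when 28 ≥ 100 − 13.6·a*, i.e. a* ≥ 5.29.
Both must hold, so a* = max(5.29, 6.43) = 6.43. The mid-quality type's constraint binds.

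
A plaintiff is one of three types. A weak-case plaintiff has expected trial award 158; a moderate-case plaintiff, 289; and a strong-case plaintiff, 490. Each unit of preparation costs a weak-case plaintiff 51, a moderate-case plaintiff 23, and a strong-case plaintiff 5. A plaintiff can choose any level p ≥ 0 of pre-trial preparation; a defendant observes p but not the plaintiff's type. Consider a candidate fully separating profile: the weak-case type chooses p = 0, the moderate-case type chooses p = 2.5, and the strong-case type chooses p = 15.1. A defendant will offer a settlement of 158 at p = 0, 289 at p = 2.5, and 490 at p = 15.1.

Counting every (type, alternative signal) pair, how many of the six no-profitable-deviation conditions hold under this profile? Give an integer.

5

Moderate-case (own payoff 289 − 23×2.5 = 231.5): to p=0 gives 158 → no gain ✓; to p=15.1 gives 490 − 23×15.1 = 142.7 → no gain ✓.
Strong-case (own payoff 490 − 5×15.1 = 414.5): to p=0 gives 158 → no gain ✓; to p=2.5 gives 289 − 5×2.5 = 276.5 → no gain ✓.
Weak-case (own payoff 158): to p=2.5 gives 289 − 51×2.5 = 161.5 → profitable ✗; to p=15.1 gives 490 − 51×15.1 = -280.1 → no gain ✓.
5 of the 6 constraints hold; not an equilibrium.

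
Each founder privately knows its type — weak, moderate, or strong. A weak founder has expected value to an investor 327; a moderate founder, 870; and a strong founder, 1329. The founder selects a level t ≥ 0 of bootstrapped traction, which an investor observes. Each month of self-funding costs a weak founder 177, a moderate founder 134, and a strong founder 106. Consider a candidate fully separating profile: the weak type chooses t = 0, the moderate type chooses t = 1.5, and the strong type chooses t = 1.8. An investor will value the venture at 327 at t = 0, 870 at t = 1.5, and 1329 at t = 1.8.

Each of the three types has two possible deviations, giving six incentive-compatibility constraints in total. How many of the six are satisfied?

3

Weak (own payoff 327): to t=1.5 gives 870 − 177×1.5 = 604.5 → profitable ✗; to t=1.8 gives 1329 − 177×1.8 = 1010.4 → profitable ✗.
Strong (own payoff 1329 − 106×1.8 = 1138.2): to t=0 gives 327 → no gain ✓; to t=1.5 gives 870 − 106×1.5 = 711 → no gain ✓.
Moderate (own payoff 870 − 134×1.5 = 669): to t=0 gives 327 → no gain ✓; to t=1.8 gives 1329 − 134×1.8 = 1087.8 → profitable ✗.
3 of the 6 constraints hold; not an equilibrium.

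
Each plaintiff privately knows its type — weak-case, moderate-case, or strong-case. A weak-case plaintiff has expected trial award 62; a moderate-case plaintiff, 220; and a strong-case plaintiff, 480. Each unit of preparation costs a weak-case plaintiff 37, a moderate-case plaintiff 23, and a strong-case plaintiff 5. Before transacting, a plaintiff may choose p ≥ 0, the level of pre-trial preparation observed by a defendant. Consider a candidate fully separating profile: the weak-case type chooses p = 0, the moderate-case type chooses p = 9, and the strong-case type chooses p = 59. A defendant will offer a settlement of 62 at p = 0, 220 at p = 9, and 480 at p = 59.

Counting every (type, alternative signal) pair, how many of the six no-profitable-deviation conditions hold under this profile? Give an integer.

5

Moderate-case (own payoff 220 − 23×9 = 13): to p=0 gives 62 → profitable ✗; to p=59 gives 480 − 23×59 = -877 → no gain ✓.
Weak-case (own payoff 62): to p=9 gives 220 − 37×9 = -113 → no gain ✓; to p=59 gives 480 − 37×59 = -1703 → no gain ✓.
Strong-case (own payoff 480 − 5×59 = 185): to p=0 gives 62 → no gain ✓; to p=9 gives 220 − 5×9 = 175 → no gain ✓.
5 of the 6 constraints hold; not an equilibrium.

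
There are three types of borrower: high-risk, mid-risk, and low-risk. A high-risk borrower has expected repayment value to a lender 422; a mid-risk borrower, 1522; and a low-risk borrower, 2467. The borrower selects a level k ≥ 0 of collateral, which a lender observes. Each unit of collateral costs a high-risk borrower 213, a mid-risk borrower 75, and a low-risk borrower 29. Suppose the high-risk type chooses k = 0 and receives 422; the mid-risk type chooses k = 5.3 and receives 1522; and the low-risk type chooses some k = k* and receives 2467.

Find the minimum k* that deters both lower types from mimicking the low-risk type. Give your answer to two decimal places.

Mid-risk type (on-path payoff 1522 − 75×5.3 = 1124.5) won't mimic when 1124.5 ≥ 2467 − 75·k*, i.e. k* ≥ 17.90.
High-risk type (on-path payoff 422) won't mimic when 422 ≥ 2467 − 213·k*, i.e. k* ≥ 9.60.
Both must hold, so k* = max(9.60, 17.90) = 17.90. The mid-risk type's constraint binds.

17.90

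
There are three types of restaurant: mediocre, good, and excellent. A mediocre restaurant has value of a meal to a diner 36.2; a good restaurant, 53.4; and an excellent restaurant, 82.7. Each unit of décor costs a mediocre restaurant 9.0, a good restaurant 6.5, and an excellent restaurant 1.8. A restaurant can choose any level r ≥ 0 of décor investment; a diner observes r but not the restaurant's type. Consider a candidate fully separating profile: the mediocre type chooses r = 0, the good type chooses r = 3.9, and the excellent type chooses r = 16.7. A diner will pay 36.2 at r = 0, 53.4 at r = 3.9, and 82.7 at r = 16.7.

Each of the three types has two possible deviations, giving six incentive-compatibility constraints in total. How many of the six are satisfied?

5

Excellent (own payoff 82.7 − 1.8×16.7 = 52.64): to r=0 gives 36.2 → no gain ✓; to r=3.9 gives 53.4 − 1.8×3.9 = 46.38 → no gain ✓.
Mediocre (own payoff 36.2): to r=3.9 gives 53.4 − 9.0×3.9 = 18.3 → no gain ✓; to r=16.7 gives 82.7 − 9.0×16.7 = -67.6 → no gain ✓.
Good (own payoff 53.4 − 6.5×3.9 = 28.05): to r=0 gives 36.2 → profitable ✗; to r=16.7 gives 82.7 − 6.5×16.7 = -25.85 → no gain ✓.
5 of the 6 constraints hold; not an equilibrium.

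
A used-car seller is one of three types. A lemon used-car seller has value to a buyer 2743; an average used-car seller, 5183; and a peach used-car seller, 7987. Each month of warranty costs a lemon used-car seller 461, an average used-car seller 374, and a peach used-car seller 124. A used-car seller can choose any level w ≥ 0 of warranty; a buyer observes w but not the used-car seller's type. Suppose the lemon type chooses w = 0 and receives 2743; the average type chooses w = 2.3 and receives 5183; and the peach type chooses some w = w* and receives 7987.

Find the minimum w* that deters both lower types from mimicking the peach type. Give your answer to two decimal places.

Lemon type (on-path payoff 2743) won't mimic when 2743 ≥ 7987 − 461·w*, i.e. w* ≥ 11.38.
Average type (on-path payoff 5183 − 374×2.3 = 4322.8) won't mimic when 4322.8 ≥ 7987 − 374·w*, i.e. w* ≥ 9.80.
Both must hold, so w* = max(11.38, 9.80) = 11.38. The lemon type's constraint binds.

11.38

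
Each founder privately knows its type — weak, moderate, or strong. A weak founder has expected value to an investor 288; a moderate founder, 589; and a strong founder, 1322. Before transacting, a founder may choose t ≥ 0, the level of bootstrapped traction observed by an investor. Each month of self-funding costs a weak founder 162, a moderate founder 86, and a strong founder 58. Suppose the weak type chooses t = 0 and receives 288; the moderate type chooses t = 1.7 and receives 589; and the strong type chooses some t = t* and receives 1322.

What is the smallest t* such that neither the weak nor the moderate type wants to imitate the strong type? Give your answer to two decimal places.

10.22

Moderate type (on-path payoff 589 − 86×1.7 = 442.8) won't mimic when 442.8 ≥ 1322 − 86·t*, i.e. t* ≥ 10.22.
Weak type (on-path payoff 288) won't mimic when 288 ≥ 1322 − 162·t*, i.e. t* ≥ 6.38.
Both must hold, so t* = max(6.38, 10.22) = 10.22. The moderate type's constraint binds.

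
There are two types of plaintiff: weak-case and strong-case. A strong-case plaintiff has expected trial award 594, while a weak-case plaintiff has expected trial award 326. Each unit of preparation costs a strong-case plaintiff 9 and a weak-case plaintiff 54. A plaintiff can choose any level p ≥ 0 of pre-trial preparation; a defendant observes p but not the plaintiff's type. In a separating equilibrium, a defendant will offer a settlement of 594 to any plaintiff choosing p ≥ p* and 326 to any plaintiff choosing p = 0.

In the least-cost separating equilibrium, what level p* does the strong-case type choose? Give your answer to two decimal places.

4.96

A weak-case plaintiff choosing p = 0 receives 326.
Imitating at p* instead would pay 594 at cost 54·p*, netting 594 − 54·p*.
Indifference: 326 = 594 − 54·p*, so p* = (594 − 326) / 54 ≈ 4.96.
This is the weak-case type's binding incentive-compatibility constraint; any p ≥ 4.96 sustains separation on that side.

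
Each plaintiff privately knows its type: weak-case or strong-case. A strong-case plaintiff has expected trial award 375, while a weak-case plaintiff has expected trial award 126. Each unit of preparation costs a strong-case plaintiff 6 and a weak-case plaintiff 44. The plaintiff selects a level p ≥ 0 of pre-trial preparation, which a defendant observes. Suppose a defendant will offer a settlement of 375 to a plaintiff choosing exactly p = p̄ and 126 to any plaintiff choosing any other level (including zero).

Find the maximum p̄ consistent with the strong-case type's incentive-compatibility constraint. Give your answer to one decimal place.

41.5

Choosing p̄ yields the strong-case type 375 − 6·p̄; choosing zero yields 126.
The strong-case type is indifferent at 375 − 6·p̄ = 126, i.e. p̄ = (375 − 126) / 6 = 41.5.
For any p̄ above 41.5 the strong-case type would rather pool at zero, so separation collapses.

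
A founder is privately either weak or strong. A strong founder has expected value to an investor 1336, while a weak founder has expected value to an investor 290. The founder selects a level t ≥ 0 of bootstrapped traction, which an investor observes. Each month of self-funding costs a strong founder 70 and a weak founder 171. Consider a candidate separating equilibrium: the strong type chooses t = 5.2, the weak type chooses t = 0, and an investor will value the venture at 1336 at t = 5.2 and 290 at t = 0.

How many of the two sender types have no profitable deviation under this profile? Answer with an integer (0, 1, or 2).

1

Strong type: signal → 1336 − 70 × 5.2 = 972; deviate to 0 → 290. IC holds (972 ≥ 290).
Weak type: stay at 0 → 290; mimic → 1336 − 171 × 5.2 = 446.8. IC fails (290 < 446.8).
1 of 2 constraints hold, so this profile is not an equilibrium.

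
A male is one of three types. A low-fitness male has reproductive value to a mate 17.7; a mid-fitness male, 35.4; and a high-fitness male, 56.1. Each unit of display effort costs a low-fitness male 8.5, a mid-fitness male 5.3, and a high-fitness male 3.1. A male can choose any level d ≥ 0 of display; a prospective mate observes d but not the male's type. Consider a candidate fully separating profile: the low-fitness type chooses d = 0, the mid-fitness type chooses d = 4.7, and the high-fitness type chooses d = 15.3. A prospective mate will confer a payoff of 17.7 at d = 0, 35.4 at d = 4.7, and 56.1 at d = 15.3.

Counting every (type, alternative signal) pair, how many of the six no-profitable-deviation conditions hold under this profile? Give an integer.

Mid-fitness (own payoff 35.4 − 5.3×4.7 = 10.49): to d=0 gives 17.7 → profitable ✗; to d=15.3 gives 56.1 − 5.3×15.3 = -24.99 → no gain ✓.
Low-fitness (own payoff 17.7): to d=4.7 gives 35.4 − 8.5×4.7 = -4.55 → no gain ✓; to d=15.3 gives 56.1 − 8.5×15.3 = -73.95 → no gain ✓.
High-fitness (own payoff 56.1 − 3.1×15.3 = 8.67): to d=0 gives 17.7 → profitable ✗; to d=4.7 gives 35.4 − 3.1×4.7 = 20.83 → profitable ✗.
3 of the 6 constraints hold; not an equilibrium.

3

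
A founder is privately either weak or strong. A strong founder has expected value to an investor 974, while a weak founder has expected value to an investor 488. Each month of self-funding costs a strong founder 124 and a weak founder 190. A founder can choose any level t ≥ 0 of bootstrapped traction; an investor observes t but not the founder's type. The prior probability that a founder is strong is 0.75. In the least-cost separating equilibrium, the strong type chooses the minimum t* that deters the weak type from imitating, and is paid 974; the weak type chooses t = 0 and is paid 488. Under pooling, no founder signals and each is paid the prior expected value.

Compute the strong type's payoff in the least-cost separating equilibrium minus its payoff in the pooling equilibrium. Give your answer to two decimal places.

-195.68

Least-cost separating signal: t* solves 488 = 974 − 190·t*, so t* = (974 − 488)/190 ≈ 2.5579.
Strong type's separating payoff: 974 − 124 × t* = 974 − 124 × (974 − 488)/190 = 974 − 60264/190 ≈ 656.8211.
Pooling payoff: 0.75 × 974 + 0.25 × 488 = 852.5.
Difference: 656.8211 − 852.5 = -195.6789, i.e. -195.68 to two decimal places.
The strong type would prefer the pooling outcome.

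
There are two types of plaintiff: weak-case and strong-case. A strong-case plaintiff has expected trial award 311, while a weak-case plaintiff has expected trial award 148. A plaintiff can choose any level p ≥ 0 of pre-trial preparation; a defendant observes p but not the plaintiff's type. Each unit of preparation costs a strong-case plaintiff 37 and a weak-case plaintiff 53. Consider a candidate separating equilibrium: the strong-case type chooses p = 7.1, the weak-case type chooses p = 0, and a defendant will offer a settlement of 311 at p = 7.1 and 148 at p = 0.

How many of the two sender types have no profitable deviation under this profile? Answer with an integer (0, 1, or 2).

1

Weak-case type: stay at 0 → 148; mimic → 311 − 53 × 7.1 = -65.3. IC holds (148 ≥ -65.3).
Strong-case type: signal → 311 − 37 × 7.1 = 48.3; deviate to 0 → 148. IC fails (48.3 < 148).
1 of 2 constraints hold, so this profile is not an equilibrium.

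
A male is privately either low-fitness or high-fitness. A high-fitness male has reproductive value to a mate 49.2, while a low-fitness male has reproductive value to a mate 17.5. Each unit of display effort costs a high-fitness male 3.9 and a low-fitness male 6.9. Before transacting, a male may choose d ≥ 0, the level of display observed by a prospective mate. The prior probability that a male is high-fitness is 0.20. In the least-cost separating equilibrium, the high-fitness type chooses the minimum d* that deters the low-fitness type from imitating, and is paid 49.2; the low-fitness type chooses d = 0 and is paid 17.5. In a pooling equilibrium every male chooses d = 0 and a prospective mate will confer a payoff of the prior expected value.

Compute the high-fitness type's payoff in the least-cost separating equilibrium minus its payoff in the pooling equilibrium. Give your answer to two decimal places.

7.44

Least-cost separating signal: d* solves 17.5 = 49.2 − 6.9·d*, so d* = (49.2 − 17.5)/6.9 ≈ 4.5942.
High-fitness type's separating payoff: 49.2 − 3.9 × d* = 49.2 − 3.9 × (49.2 − 17.5)/6.9 = 49.2 − 123.63/6.9 ≈ 31.2826.
Pooling payoff: 0.20 × 49.2 + 0.80 × 17.5 = 23.84.
Difference: 31.2826 − 23.84 = 7.4426, i.e. 7.44 to two decimal places.
The high-fitness type prefers to separate.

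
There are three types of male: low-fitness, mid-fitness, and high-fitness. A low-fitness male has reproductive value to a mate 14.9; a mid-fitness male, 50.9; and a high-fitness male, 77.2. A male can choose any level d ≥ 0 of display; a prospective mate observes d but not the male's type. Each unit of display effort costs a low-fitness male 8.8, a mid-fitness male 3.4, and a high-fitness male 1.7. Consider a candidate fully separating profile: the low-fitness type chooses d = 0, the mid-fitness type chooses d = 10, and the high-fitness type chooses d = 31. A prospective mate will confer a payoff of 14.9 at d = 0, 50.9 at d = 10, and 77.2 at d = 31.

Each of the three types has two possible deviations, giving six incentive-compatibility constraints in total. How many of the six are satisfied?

Mid-fitness (own payoff 50.9 − 3.4×10 = 16.9): to d=0 gives 14.9 → no gain ✓; to d=31 gives 77.2 − 3.4×31 = -28.2 → no gain ✓.
High-fitness (own payoff 77.2 − 1.7×31 = 24.5): to d=0 gives 14.9 → no gain ✓; to d=10 gives 50.9 − 1.7×10 = 33.9 → profitable ✗.
Low-fitness (own payoff 14.9): to d=10 gives 50.9 − 8.8×10 = -37.1 → no gain ✓; to d=31 gives 77.2 − 8.8×31 = -195.6 → no gain ✓.
5 of the 6 constraints hold; not an equilibrium.

5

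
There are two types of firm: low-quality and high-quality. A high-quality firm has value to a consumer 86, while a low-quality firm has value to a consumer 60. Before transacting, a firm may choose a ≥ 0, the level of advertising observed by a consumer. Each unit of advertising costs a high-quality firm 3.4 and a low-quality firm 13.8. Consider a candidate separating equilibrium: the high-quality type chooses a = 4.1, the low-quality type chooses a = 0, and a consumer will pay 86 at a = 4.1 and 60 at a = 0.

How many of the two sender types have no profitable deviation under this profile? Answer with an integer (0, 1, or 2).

2

Low-quality type: stay at 0 → 60; mimic → 86 − 13.8 × 4.1 = 29.42. IC holds (60 ≥ 29.42).
High-quality type: signal → 86 − 3.4 × 4.1 = 72.06; deviate to 0 → 60. IC holds (72.06 ≥ 60).
2 of 2 constraints hold, so this is a separating equilibrium.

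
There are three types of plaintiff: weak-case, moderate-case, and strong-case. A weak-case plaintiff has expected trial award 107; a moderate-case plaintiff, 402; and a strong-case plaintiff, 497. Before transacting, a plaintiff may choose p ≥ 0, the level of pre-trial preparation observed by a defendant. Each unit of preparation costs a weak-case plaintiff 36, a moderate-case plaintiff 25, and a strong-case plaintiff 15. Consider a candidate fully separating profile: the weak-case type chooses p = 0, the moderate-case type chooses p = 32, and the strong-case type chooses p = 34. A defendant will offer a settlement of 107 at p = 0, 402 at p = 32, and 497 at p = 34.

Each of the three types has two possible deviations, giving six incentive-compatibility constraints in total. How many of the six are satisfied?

Weak-case (own payoff 107): to p=32 gives 402 − 36×32 = -750 → no gain ✓; to p=34 gives 497 − 36×34 = -727 → no gain ✓.
Strong-case (own payoff 497 − 15×34 = -13): to p=0 gives 107 → profitable ✗; to p=32 gives 402 − 15×32 = -78 → no gain ✓.
Moderate-case (own payoff 402 − 25×32 = -398): to p=0 gives 107 → profitable ✗; to p=34 gives 497 − 25×34 = -353 → profitable ✗.
3 of the 6 constraints hold; not an equilibrium.

3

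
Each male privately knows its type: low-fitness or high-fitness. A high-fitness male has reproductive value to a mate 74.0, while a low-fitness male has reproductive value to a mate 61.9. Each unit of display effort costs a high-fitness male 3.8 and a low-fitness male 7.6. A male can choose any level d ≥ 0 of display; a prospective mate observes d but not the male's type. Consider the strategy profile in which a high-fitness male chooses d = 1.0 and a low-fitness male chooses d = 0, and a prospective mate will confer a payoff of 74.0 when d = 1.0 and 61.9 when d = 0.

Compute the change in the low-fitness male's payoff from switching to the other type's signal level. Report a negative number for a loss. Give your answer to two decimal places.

4.50

Playing d = 0 the low-fitness male receives 61.9.
Deviating to d = 1.0 brings payment 74.0 at cost 7.6 × 1.0 = 7.6, netting 66.4.
Gain from deviating: 66.4 − 61.9 = 4.50.
The gain is positive, so the low-fitness type's incentive-compatibility constraint is violated — this profile is not a separating equilibrium.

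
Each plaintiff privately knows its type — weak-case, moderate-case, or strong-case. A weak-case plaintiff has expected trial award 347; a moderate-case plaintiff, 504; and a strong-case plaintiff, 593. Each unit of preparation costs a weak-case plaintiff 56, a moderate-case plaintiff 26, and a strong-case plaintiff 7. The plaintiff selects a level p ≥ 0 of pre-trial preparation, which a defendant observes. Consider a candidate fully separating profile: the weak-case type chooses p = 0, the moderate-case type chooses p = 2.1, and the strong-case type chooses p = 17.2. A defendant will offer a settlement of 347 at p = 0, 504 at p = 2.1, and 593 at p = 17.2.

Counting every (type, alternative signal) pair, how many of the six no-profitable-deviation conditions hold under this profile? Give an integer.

4

Weak-case (own payoff 347): to p=2.1 gives 504 − 56×2.1 = 386.4 → profitable ✗; to p=17.2 gives 593 − 56×17.2 = -370.2 → no gain ✓.
Strong-case (own payoff 593 − 7×17.2 = 472.6): to p=0 gives 347 → no gain ✓; to p=2.1 gives 504 − 7×2.1 = 489.3 → profitable ✗.
Moderate-case (own payoff 504 − 26×2.1 = 449.4): to p=0 gives 347 → no gain ✓; to p=17.2 gives 593 − 26×17.2 = 145.8 → no gain ✓.
4 of the 6 constraints hold; not an equilibrium.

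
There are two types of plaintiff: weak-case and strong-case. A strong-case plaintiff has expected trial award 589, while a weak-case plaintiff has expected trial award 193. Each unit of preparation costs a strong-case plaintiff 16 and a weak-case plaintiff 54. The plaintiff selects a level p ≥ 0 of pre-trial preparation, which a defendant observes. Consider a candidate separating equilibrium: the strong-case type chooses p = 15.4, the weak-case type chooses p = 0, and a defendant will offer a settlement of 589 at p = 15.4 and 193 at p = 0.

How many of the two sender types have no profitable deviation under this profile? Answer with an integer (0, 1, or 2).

Weak-case type: stay at 0 → 193; mimic → 589 − 54 × 15.4 = -242.6. IC holds (193 ≥ -242.6).
Strong-case type: signal → 589 − 16 × 15.4 = 342.6; deviate to 0 → 193. IC holds (342.6 ≥ 193).
2 of 2 constraints hold, so this is a separating equilibrium.

2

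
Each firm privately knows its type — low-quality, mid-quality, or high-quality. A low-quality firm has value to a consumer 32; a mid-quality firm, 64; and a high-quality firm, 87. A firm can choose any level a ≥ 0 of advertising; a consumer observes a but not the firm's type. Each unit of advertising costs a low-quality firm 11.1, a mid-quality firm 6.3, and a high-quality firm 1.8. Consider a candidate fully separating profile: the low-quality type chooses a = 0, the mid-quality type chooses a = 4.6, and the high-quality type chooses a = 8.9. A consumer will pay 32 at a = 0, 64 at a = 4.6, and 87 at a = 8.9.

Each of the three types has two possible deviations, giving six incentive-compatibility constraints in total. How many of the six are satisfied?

Low-quality (own payoff 32): to a=4.6 gives 64 − 11.1×4.6 = 12.94 → no gain ✓; to a=8.9 gives 87 − 11.1×8.9 = -11.79 → no gain ✓.
High-quality (own payoff 87 − 1.8×8.9 = 70.98): to a=0 gives 32 → no gain ✓; to a=4.6 gives 64 − 1.8×4.6 = 55.72 → no gain ✓.
Mid-quality (own payoff 64 − 6.3×4.6 = 35.02): to a=0 gives 32 → no gain ✓; to a=8.9 gives 87 − 6.3×8.9 = 30.93 → no gain ✓.
6 of the 6 constraints hold; this profile is a separating equilibrium.

6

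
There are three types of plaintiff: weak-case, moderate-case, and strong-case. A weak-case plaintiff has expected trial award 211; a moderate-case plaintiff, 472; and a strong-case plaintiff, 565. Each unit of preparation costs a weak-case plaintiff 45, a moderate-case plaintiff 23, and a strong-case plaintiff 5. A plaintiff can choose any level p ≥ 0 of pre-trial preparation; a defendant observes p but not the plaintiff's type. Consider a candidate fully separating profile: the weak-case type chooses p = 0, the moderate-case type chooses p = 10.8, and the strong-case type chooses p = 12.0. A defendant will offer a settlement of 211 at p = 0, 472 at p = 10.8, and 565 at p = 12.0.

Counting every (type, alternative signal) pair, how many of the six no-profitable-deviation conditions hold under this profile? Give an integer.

5

Strong-case (own payoff 565 − 5×12.0 = 505): to p=0 gives 211 → no gain ✓; to p=10.8 gives 472 − 5×10.8 = 418 → no gain ✓.
Moderate-case (own payoff 472 − 23×10.8 = 223.6): to p=0 gives 211 → no gain ✓; to p=12.0 gives 565 − 23×12.0 = 289 → profitable ✗.
Weak-case (own payoff 211): to p=10.8 gives 472 − 45×10.8 = -14 → no gain ✓; to p=12.0 gives 565 − 45×12.0 = 25 → no gain ✓.
5 of the 6 constraints hold; not an equilibrium.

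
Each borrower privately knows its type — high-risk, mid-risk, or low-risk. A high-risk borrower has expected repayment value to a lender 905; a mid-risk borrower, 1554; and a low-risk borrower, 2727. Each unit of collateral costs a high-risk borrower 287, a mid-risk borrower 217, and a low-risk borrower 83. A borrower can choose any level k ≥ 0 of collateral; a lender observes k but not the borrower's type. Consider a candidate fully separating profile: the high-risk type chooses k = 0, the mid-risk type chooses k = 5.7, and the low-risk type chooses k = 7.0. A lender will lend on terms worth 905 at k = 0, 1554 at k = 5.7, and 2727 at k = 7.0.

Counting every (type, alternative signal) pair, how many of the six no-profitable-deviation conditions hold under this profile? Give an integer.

Mid-risk (own payoff 1554 − 217×5.7 = 317.1): to k=0 gives 905 → profitable ✗; to k=7.0 gives 2727 − 217×7.0 = 1208 → profitable ✗.
High-risk (own payoff 905): to k=5.7 gives 1554 − 287×5.7 = -81.9 → no gain ✓; to k=7.0 gives 2727 − 287×7.0 = 718 → no gain ✓.
Low-risk (own payoff 2727 − 83×7.0 = 2146): to k=0 gives 905 → no gain ✓; to k=5.7 gives 1554 − 83×5.7 = 1080.9 → no gain ✓.
4 of the 6 constraints hold; not an equilibrium.

4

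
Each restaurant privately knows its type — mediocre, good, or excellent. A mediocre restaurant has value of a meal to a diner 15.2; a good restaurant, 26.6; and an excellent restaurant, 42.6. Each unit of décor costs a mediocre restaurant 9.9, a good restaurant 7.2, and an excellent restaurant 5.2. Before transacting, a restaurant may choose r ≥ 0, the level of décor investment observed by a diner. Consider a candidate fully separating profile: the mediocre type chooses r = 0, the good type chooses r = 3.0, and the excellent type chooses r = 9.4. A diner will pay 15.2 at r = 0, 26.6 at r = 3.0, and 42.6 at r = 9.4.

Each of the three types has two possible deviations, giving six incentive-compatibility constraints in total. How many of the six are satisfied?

3

Good (own payoff 26.6 − 7.2×3.0 = 5): to r=0 gives 15.2 → profitable ✗; to r=9.4 gives 42.6 − 7.2×9.4 = -25.08 → no gain ✓.
Excellent (own payoff 42.6 − 5.2×9.4 = -6.28): to r=0 gives 15.2 → profitable ✗; to r=3.0 gives 26.6 − 5.2×3.0 = 11 → profitable ✗.
Mediocre (own payoff 15.2): to r=3.0 gives 26.6 − 9.9×3.0 = -3.1 → no gain ✓; to r=9.4 gives 42.6 − 9.9×9.4 = -50.46 → no gain ✓.
3 of the 6 constraints hold; not an equilibrium.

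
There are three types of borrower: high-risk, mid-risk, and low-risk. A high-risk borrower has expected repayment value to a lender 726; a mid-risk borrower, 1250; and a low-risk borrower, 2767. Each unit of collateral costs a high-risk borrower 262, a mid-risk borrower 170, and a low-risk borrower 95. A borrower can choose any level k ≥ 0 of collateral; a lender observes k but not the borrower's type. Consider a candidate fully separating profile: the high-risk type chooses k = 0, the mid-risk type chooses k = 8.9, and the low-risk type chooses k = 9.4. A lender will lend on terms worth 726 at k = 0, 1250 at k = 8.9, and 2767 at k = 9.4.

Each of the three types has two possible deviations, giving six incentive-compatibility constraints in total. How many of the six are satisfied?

Low-risk (own payoff 2767 − 95×9.4 = 1874): to k=0 gives 726 → no gain ✓; to k=8.9 gives 1250 − 95×8.9 = 404.5 → no gain ✓.
High-risk (own payoff 726): to k=8.9 gives 1250 − 262×8.9 = -1081.8 → no gain ✓; to k=9.4 gives 2767 − 262×9.4 = 304.2 → no gain ✓.
Mid-risk (own payoff 1250 − 170×8.9 = -263): to k=0 gives 726 → profitable ✗; to k=9.4 gives 2767 − 170×9.4 = 1169 → profitable ✗.
4 of the 6 constraints hold; not an equilibrium.

4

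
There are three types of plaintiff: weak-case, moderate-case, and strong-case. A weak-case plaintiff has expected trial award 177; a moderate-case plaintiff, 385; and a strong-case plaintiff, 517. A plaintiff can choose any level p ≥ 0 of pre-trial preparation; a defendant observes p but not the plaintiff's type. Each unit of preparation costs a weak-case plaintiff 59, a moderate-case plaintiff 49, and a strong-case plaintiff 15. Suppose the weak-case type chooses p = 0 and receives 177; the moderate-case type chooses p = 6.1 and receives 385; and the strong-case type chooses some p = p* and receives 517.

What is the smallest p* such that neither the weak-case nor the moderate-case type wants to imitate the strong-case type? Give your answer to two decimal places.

Weak-case type (on-path payoff 177) won't mimic when 177 ≥ 517 − 59·p*, i.e. p* ≥ 5.76.
Moderate-case type (on-path payoff 385 − 49×6.1 = 86.1) won't mimic when 86.1 ≥ 517 − 49·p*, i.e. p* ≥ 8.79.
Both must hold, so p* = max(5.76, 8.79) = 8.79. The moderate-case type's constraint binds.

8.79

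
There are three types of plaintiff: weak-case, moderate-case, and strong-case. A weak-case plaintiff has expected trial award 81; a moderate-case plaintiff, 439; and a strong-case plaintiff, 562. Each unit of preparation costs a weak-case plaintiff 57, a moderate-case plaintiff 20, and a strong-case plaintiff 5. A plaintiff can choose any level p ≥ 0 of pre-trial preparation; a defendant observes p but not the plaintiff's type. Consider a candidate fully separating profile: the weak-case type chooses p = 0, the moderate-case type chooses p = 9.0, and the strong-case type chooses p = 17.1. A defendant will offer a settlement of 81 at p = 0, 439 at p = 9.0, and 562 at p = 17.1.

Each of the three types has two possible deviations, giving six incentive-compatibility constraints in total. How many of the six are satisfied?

6

Strong-case (own payoff 562 − 5×17.1 = 476.5): to p=0 gives 81 → no gain ✓; to p=9.0 gives 439 − 5×9.0 = 394 → no gain ✓.
Weak-case (own payoff 81): to p=9.0 gives 439 − 57×9.0 = -74 → no gain ✓; to p=17.1 gives 562 − 57×17.1 = -412.7 → no gain ✓.
Moderate-case (own payoff 439 − 20×9.0 = 259): to p=0 gives 81 → no gain ✓; to p=17.1 gives 562 − 20×17.1 = 220 → no gain ✓.
6 of the 6 constraints hold; this profile is a separating equilibrium.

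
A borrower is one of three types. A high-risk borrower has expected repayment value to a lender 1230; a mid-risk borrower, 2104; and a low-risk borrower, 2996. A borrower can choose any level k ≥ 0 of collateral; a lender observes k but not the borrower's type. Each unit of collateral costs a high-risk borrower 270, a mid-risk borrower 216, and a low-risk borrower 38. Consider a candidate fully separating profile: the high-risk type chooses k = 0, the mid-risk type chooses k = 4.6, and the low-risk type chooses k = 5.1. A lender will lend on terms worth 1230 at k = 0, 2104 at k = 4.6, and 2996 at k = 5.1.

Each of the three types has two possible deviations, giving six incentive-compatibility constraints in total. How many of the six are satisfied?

3

High-risk (own payoff 1230): to k=4.6 gives 2104 − 270×4.6 = 862 → no gain ✓; to k=5.1 gives 2996 − 270×5.1 = 1619 → profitable ✗.
Mid-risk (own payoff 2104 − 216×4.6 = 1110.4): to k=0 gives 1230 → profitable ✗; to k=5.1 gives 2996 − 216×5.1 = 1894.4 → profitable ✗.
Low-risk (own payoff 2996 − 38×5.1 = 2802.2): to k=0 gives 1230 → no gain ✓; to k=4.6 gives 2104 − 38×4.6 = 1929.2 → no gain ✓.
3 of the 6 constraints hold; not an equilibrium.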